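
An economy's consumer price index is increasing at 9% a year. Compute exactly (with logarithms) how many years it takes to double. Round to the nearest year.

8 years

t = ln(2) / ln(1 + 0.09) = 0.6931 / 0.086178 ≈ 8.04.
≈ 8 years.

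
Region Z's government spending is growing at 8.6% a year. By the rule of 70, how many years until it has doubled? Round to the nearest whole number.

about 8 years

At 8.6%, doubling takes about 70/8.6 = 8.14 years.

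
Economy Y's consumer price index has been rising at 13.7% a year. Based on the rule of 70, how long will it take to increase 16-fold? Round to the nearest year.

At 13.7% it doubles every 70/13.7 ≈ 5.11 years.
16× is 4 doublings, so 4 × 5.11 ≈ 20 years.

approximately 20 years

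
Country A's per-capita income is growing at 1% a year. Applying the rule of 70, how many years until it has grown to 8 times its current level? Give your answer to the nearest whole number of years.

Doubling time ≈ 70/1 = 70.00 years.
8× is 3 doublings, so 3 × 70.00 ≈ 210 years.

≈ 210 years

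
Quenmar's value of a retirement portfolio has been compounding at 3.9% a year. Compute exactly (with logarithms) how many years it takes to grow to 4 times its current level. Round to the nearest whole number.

t = ln(4) / ln(1 + 0.039) = 1.3863 / 0.038259 ≈ 36.23.
≈ 36 years.

36 years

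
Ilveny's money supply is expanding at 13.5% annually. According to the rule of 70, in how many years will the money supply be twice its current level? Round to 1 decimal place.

around 5.2 years

At 13.5%, doubling takes about 70/13.5 = 5.19 years.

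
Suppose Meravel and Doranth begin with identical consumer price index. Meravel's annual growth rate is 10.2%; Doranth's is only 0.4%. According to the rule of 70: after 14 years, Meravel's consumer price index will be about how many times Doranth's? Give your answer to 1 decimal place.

Meravel pulls ahead at 9.8 pp per year, so the ratio doubles every 70/9.8 ≈ 7.14 years.
In 14 years that's 1.96 doublings: 2^1.96 ≈ 3.9.

about 3.9 times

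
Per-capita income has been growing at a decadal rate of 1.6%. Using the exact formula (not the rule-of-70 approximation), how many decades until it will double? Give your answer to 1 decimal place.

43.7 decades

t = ln(2) / ln(1 + 0.016) = 0.6931 / 0.015873 ≈ 43.67.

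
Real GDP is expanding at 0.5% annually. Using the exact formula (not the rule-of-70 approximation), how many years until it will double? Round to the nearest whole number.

139 years

t = ln(2) / ln(1 + 0.005) = 0.6931 / 0.004988 ≈ 138.95.
≈ 139 years.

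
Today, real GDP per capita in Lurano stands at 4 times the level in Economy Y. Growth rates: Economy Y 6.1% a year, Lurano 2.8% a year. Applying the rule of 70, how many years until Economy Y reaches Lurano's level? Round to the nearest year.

The growth-rate gap is 6.1% − 2.8% = 3.3 percentage points.
So the ratio between them halves every 70/3.3 ≈ 21.21 years.
A 4 times gap closes after 2 halvings: 2 × 21.21 ≈ 42 years.

42 years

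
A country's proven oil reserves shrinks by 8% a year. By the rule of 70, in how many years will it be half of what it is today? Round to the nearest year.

around 9 years

The rule works in reverse for decay: 70/8 ≈ 8.75 years to halve.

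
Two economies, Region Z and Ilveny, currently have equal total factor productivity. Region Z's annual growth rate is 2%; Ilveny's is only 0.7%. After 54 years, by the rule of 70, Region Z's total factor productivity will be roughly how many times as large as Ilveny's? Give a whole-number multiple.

Region Z pulls ahead at 1.3 pp per year, so the ratio doubles every 70/1.3 ≈ 53.85 years.
In 54 years that's 1.00 doublings: 2^1.00 ≈ 2.

approximately 2 times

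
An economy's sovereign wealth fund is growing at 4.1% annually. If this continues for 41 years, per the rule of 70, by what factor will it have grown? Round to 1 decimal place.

Doubling time ≈ 70/4.1 = 17.07 years.
41 years / 17.07 ≈ 2.40 doublings → factor 2^2.40 ≈ 5.3.

around 5.3 times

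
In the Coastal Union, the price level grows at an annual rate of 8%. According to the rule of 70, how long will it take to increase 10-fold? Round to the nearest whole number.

around 29 years

Doubling time ≈ 70/8 = 8.75 years.
Reaching 10× takes log₂(10) ≈ 3.32 doublings.
3.32 × 8.75 ≈ 29 years.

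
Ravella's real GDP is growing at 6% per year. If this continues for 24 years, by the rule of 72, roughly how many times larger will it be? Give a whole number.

around 4 times

Doubling time ≈ 72/6 = 12.00 years.
24/12.00 ≈ 2 doublings, so about 2^2 = 4×.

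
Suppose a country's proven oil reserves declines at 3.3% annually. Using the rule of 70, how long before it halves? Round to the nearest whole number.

approximately 21 years

Falling at 3.3%, it halves about every 70/3.3 = 21.21 years.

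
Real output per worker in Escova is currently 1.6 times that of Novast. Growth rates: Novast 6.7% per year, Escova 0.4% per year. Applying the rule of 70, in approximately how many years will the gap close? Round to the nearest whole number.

What matters is the difference: 6.3 pp.
Rule of 70 on the gap: the ratio halves every 70/6.3 ≈ 11.11 years.
A 1.6 times gap takes log₂(1.6) ≈ 0.68 halvings to close: 0.68 × 11.11 ≈ 8 years.

approximately 8 years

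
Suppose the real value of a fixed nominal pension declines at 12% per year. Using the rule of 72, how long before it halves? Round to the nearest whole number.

Halving time ≈ 72 / 12 = 6.00 → 6 years.

≈ 6 years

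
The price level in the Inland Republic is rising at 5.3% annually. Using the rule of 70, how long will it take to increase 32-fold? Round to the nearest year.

Doubling time ≈ 70/5.3 = 13.21 years.
Getting to 32× needs 5 doublings: 5 × 13.21 ≈ 66 years.

≈ 66 years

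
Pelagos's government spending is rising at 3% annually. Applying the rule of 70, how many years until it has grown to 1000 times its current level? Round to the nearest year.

233 years

One doubling takes 70/3 = 23.33 years.
1000× is log₂ 1000 ≈ 9.97 doublings, so ≈ 9.97 × 23.33 = 233 years.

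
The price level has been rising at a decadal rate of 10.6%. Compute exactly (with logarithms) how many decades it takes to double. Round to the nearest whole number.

t = ln(2) / ln(1 + 0.106) = 0.6931 / 0.100750 ≈ 6.88.
≈ 7 decades.

7 decades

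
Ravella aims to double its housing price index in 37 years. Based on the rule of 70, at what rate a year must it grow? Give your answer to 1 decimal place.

70 / 37 ≈ 1.89, so about 1.9% a year.

≈ 1.9%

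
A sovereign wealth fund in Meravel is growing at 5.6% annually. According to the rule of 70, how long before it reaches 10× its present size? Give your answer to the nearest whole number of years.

At 5.6% it doubles every 70/5.6 ≈ 12.50 years.
10× is log₂ 10 ≈ 3.32 doublings, so ≈ 3.32 × 12.50 = 42 years.

approximately 42 years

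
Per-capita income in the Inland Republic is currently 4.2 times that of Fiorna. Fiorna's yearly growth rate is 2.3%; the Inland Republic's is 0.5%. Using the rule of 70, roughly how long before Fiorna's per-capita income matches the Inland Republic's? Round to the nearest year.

around 81 years

What matters is the difference: 1.8 pp.
Rule of 70 on the gap: the ratio halves every 70/1.8 ≈ 38.89 years.
A 4.2 times gap takes log₂(4.2) ≈ 2.07 halvings to close: 2.07 × 38.89 ≈ 81 years.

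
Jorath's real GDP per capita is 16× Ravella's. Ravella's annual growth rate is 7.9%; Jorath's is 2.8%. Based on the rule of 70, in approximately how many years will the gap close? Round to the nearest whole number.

The growth-rate gap is 7.9% − 2.8% = 5.1 percentage points.
So the ratio between them halves every 70/5.1 ≈ 13.73 years.
A 16× gap closes after 4 halvings: 4 × 13.73 ≈ 55 years.

roughly 55 years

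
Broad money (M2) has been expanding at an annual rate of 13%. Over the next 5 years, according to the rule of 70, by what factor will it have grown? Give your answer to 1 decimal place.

Doubles every ≈ 5.38 years (70/13).
5 years is 0.93 doublings; 2^0.93 ≈ 1.9×.

approximately 1.9 times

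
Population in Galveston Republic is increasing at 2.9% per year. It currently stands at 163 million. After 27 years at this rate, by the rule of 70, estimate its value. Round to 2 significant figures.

Doubling time ≈ 70/2.9 = 24.14 years.
27 years is 27/24.14 ≈ 1.12 doublings, a factor of 2^1.12 ≈ 2.17.
163 × 2.17 ≈ 350 million.

approximately 350 million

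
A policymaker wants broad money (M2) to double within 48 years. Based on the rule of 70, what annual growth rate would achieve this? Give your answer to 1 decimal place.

70 / 48 ≈ 1.46, so about 1.5% a year.

around 1.5%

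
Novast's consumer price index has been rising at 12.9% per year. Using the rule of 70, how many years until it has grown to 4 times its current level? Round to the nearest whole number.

about 11 years

One doubling takes 70/12.9 = 5.43 years.
4× is 2 doublings, so 2 × 5.43 ≈ 11 years.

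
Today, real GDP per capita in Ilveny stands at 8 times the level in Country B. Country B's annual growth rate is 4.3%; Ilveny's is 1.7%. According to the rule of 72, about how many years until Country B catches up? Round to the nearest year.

83 years

Country B gains on Ilveny at 4.3% − 1.7% = 2.6 points a year.
At that relative rate the gap halves every 72/2.6 ≈ 27.69 years.
An 8 times gap closes after 3 halvings: 3 × 27.69 ≈ 83 years.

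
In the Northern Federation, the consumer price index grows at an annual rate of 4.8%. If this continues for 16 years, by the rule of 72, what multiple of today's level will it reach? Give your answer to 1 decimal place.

Doubling time ≈ 72/4.8 = 15.00 years.
16 years / 15.00 ≈ 1.07 doublings → factor 2^1.07 ≈ 2.1.

about 2.1 times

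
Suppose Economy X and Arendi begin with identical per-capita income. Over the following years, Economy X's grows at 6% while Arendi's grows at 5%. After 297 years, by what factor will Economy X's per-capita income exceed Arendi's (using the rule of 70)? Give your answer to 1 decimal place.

about 18.9 times

Rate gap = 6% − 5% = 1 point.
The ratio doubles every 70/1 ≈ 70.00 years.
297/70.00 ≈ 4.24 doublings → ratio ≈ 2^4.24 ≈ 18.9.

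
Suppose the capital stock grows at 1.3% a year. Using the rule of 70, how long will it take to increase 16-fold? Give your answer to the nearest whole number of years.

roughly 215 years

At 1.3% it doubles every 70/1.3 ≈ 53.85 years.
16× is 4 doublings, so 4 × 53.85 ≈ 215 years.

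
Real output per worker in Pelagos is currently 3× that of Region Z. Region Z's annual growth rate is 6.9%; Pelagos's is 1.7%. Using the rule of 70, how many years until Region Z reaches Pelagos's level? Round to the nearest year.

roughly 21 years

Region Z gains on Pelagos at 6.9% − 1.7% = 5.2 points a year.
At that relative rate the gap halves every 70/5.2 ≈ 13.46 years.
A 3× gap takes log₂(3) ≈ 1.58 halvings to close: 1.58 × 13.46 ≈ 21 years.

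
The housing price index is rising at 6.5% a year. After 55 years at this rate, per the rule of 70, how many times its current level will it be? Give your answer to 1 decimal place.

≈ 34.5 times

Doubles every ≈ 10.77 years (70/6.5).
55 years is 5.11 doublings; 2^5.11 ≈ 34.5×.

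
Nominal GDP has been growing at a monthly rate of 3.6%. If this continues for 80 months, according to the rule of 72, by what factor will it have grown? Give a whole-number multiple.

around 16 times

At 3.6% one doubling takes ≈ 20.00 months; 80 months is 4 of them, so ×16.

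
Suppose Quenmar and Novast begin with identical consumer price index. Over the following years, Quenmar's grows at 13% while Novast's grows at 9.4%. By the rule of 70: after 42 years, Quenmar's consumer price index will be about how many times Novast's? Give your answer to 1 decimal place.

Only the 3.6-point difference matters.
70/3.6 ≈ 19.44 years per doubling of the ratio; 42 years gives 2.16 doublings, so ≈ 4.5×.

about 4.5 times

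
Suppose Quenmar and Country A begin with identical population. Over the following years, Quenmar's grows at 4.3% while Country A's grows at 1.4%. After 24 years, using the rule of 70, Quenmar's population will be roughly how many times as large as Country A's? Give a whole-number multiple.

Only the 2.9-point difference matters.
70/2.9 ≈ 24.14 years per doubling of the ratio; 24 years gives 0.99 doublings, so ≈ 2×.

≈ 2 times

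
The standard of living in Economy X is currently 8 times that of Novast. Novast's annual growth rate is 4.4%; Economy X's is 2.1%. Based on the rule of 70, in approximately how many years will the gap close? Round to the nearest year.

≈ 91 years

What matters is the difference: 2.3 pp.
Rule of 70 on the gap: the ratio halves every 70/2.3 ≈ 30.43 years.
An 8 times gap closes after 3 halvings: 3 × 30.43 ≈ 91 years.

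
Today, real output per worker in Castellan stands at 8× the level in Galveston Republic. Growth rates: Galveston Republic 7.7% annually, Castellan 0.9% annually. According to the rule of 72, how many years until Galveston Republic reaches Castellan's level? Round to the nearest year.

about 32 years

What matters is the difference: 6.8 pp.
Rule of 72 on the gap: the ratio halves every 72/6.8 ≈ 10.59 years.
An 8× gap closes after 3 halvings: 3 × 10.59 ≈ 32 years.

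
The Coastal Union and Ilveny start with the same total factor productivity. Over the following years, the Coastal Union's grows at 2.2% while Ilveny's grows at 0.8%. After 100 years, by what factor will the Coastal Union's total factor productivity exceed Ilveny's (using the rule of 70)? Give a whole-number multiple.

about 4 times

Only the 1.4-point difference matters.
70/1.4 ≈ 50.00 years per doubling of the ratio; 100 years gives 2.00 doublings, so ≈ 4×.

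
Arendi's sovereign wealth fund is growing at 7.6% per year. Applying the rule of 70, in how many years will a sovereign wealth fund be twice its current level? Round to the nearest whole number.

approximately 9 years

70/7.6 ≈ 9.21, so it doubles roughly every 9 years.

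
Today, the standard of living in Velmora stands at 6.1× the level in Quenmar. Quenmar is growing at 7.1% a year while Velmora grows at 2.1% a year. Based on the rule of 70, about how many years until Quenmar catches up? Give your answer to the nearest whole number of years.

What matters is the difference: 5 pp.
Rule of 70 on the gap: the ratio halves every 70/5 ≈ 14.00 years.
A 6.1× gap takes log₂(6.1) ≈ 2.61 halvings to close: 2.61 × 14.00 ≈ 37 years.

about 37 years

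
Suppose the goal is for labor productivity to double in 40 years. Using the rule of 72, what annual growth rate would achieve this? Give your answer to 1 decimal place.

72 / 40 ≈ 1.80, so about 1.8% a year.

around 1.8%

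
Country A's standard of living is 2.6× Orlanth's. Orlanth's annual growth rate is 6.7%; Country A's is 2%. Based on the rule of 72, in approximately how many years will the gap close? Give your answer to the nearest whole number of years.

What matters is the difference: 4.7 pp.
Rule of 72 on the gap: the ratio halves every 72/4.7 ≈ 15.32 years.
A 2.6× gap takes log₂(2.6) ≈ 1.38 halvings to close: 1.38 × 15.32 ≈ 21 years.

approximately 21 years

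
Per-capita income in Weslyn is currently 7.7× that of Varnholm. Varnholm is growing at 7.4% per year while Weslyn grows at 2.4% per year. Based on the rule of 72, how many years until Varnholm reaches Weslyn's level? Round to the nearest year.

about 42 years

What matters is the difference: 5 pp.
Rule of 72 on the gap: the ratio halves every 72/5 ≈ 14.40 years.
A 7.7× gap takes log₂(7.7) ≈ 2.94 halvings to close: 2.94 × 14.40 ≈ 42 years.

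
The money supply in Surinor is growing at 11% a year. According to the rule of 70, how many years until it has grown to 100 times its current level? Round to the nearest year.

42 years

One doubling takes 70/11 = 6.36 years.
Reaching 100× takes log₂(100) ≈ 6.64 doublings.
6.64 × 6.36 ≈ 42 years.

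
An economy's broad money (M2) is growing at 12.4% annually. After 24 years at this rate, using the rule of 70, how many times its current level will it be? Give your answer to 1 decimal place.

≈ 19.0 times

Doubles every ≈ 5.65 years (70/12.4).
24 years is 4.25 doublings; 2^4.25 ≈ 19.0×.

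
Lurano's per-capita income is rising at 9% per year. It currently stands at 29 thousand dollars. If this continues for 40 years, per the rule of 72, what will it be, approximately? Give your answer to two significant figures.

Doubling time ≈ 72/9 = 8.00 years.
40 years is 40/8.00 ≈ 5.00 doublings, a factor of 2^5.00 ≈ 32.00.
29 × 32.00 ≈ 930 thousand dollars.

approximately 930 thousand dollars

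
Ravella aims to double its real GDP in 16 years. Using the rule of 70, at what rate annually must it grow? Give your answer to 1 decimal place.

70 / 16 ≈ 4.38, so about 4.4% annually.

roughly 4.4%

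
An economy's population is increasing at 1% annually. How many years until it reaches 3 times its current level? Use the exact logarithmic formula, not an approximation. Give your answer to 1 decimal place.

t = ln(3) / ln(1 + 0.01) = 1.0986 / 0.009950 ≈ 110.41.

110.4 years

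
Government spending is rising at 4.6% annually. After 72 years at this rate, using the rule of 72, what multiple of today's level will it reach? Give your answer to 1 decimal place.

24.3 times

Doubles every ≈ 15.65 years (72/4.6).
72 years is 4.60 doublings; 2^4.60 ≈ 24.3×.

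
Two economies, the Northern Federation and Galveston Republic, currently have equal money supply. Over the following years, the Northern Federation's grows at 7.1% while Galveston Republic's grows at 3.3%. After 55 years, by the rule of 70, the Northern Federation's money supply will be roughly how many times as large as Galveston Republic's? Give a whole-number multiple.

8 times

Only the 3.8-point difference matters.
70/3.8 ≈ 18.42 years per doubling of the ratio; 55 years gives 2.99 doublings, so ≈ 8×.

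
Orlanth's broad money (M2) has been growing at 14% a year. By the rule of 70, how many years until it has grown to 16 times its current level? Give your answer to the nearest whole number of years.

Doubling time ≈ 70/14 = 5.00 years.
16 = 2^4, so 4 doublings → 20 years.

roughly 20 years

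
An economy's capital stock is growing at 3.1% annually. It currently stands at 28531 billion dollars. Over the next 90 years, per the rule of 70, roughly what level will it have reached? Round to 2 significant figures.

It doubles every 70/3.1 ≈ 22.58 years, so 90 years is 3.99 doublings.
2^3.99 ≈ 15.89; 28531 × 15.89 ≈ 450000 billion dollars.

450000 billion dollars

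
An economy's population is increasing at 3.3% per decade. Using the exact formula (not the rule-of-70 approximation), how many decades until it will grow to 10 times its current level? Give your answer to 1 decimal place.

70.9 decades

t = ln(10) / ln(1 + 0.033) = 2.3026 / 0.032467 ≈ 70.92.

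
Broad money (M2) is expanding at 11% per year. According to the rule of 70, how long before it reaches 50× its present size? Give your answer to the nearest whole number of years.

At 11% it doubles every 70/11 ≈ 6.36 years.
Reaching 50× takes log₂(50) ≈ 5.64 doublings.
5.64 × 6.36 ≈ 36 years.

about 36 years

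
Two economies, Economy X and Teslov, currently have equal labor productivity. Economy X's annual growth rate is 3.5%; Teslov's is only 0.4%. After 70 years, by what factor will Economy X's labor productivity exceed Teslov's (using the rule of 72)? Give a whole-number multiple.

8 times

Rate gap = 3.5% − 0.4% = 3.1 points.
The ratio doubles every 72/3.1 ≈ 23.23 years.
70/23.23 ≈ 3.01 doublings → ratio ≈ 2^3.01 ≈ 8.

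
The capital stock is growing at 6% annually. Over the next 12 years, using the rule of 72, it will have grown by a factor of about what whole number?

At 6% one doubling takes ≈ 12.00 years; 12 years is 1 of them, so ×2.

≈ 2 times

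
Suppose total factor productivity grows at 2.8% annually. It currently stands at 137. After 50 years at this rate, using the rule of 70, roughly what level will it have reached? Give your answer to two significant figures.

≈ 550

It doubles every 70/2.8 ≈ 25.00 years, so 50 years is 2.00 doublings.
2^2.00 ≈ 4.00; 137 × 4.00 ≈ 550.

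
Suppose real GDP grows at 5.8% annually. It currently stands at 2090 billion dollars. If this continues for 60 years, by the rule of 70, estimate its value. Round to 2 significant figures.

It doubles every 70/5.8 ≈ 12.07 years, so 60 years is 4.97 doublings.
2^4.97 ≈ 31.34; 2090 × 31.34 ≈ 66000 billion dollars.

66000 billion dollars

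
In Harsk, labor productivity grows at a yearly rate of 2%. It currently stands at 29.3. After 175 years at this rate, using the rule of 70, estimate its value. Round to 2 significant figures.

Doubling time ≈ 70/2 = 35.00 years.
175 years is 175/35.00 ≈ 5.00 doublings, a factor of 2^5.00 ≈ 32.00.
29.3 × 32.00 ≈ 940.

about 940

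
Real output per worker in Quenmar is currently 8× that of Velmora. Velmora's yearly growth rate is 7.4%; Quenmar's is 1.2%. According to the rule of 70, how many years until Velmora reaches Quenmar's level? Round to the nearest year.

roughly 34 years

The growth-rate gap is 7.4% − 1.2% = 6.2 percentage points.
So the ratio between them halves every 70/6.2 ≈ 11.29 years.
An 8× gap closes after 3 halvings: 3 × 11.29 ≈ 34 years.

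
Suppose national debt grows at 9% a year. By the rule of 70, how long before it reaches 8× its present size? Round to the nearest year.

One doubling takes 70/9 = 7.78 years.
8 = 2^3, so 3 doublings → 23 years.

about 23 years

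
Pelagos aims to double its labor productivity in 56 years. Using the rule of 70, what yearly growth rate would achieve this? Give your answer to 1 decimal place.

≈ 1.3%

70 / 56 ≈ 1.25, so about 1.3% per year.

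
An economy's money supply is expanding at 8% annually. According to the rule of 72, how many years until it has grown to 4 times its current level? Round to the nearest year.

One doubling takes 72/8 = 9.00 years.
4× is 2 doublings, so 2 × 9.00 ≈ 18 years.

roughly 18 years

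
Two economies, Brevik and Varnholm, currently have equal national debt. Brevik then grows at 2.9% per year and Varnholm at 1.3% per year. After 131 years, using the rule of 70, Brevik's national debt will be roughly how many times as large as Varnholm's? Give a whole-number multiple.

Rate gap = 2.9% − 1.3% = 1.6 points.
The ratio doubles every 70/1.6 ≈ 43.75 years.
131/43.75 ≈ 2.99 doublings → ratio ≈ 2^2.99 ≈ 8.

about 8 times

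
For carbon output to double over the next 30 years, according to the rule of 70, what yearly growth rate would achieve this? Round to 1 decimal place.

70 / 30 ≈ 2.33, so about 2.3% per year.

≈ 2.3%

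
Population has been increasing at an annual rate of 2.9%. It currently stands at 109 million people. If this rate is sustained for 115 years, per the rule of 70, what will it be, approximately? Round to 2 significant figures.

≈ 3000 million people

Doubling time ≈ 70/2.9 = 24.14 years.
115 years is 115/24.14 ≈ 4.76 doublings, a factor of 2^4.76 ≈ 27.10.
109 × 27.10 ≈ 3000 million people.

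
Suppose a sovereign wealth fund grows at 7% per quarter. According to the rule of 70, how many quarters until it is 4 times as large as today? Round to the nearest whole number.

At 7% it doubles every 70/7 ≈ 10.00 quarters.
4 = 2^2, so 2 doublings → 20 quarters.

around 20 quarters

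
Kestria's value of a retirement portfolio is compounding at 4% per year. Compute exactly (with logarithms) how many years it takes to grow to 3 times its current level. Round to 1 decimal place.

t = ln(3) / ln(1 + 0.04) = 1.0986 / 0.039221 ≈ 28.01.

28.0 years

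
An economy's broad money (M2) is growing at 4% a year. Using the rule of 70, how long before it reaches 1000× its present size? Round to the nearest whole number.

around 174 years

Doubling time ≈ 70/4 = 17.50 years.
1000× is log₂ 1000 ≈ 9.97 doublings, so ≈ 9.97 × 17.50 = 174 years.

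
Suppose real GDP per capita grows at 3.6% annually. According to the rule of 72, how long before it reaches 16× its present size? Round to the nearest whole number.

Doubling time ≈ 72/3.6 = 20.00 years.
16 = 2^4, so 4 doublings → 80 years.

about 80 years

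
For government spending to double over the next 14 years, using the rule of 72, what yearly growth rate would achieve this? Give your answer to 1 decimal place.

72 / 14 ≈ 5.14, so about 5.1% per year.

approximately 5.1%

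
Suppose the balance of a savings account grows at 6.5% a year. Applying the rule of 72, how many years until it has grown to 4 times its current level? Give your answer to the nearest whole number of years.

about 22 years

Doubling time ≈ 72/6.5 = 11.08 years.
4 = 2^2, so 2 doublings → 22 years.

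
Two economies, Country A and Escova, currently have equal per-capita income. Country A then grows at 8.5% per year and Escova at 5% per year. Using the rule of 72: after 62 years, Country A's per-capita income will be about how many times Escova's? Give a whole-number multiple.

roughly 8 times

Rate gap = 8.5% − 5% = 3.5 points.
The ratio doubles every 72/3.5 ≈ 20.57 years.
62/20.57 ≈ 3.01 doublings → ratio ≈ 2^3.01 ≈ 8.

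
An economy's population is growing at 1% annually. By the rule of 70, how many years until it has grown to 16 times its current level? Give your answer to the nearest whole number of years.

Doubling time ≈ 70/1 = 70.00 years.
16× is 4 doublings, so 4 × 70.00 ≈ 280 years.

approximately 280 years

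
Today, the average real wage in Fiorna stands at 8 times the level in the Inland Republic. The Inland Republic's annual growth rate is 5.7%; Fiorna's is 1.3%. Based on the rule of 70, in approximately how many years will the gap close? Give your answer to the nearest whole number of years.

What matters is the difference: 4.4 pp.
Rule of 70 on the gap: the ratio halves every 70/4.4 ≈ 15.91 years.
An 8 times gap closes after 3 halvings: 3 × 15.91 ≈ 48 years.

about 48 years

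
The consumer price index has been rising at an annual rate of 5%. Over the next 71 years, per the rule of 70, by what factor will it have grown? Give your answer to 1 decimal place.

roughly 33.6 times

Doubling time ≈ 70/5 = 14.00 years.
71 years / 14.00 ≈ 5.07 doublings → factor 2^5.07 ≈ 33.6.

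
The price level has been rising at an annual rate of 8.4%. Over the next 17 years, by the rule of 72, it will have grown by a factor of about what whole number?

Doubling time ≈ 72/8.4 = 8.57 years.
17/8.57 ≈ 2 doublings, so about 2^2 = 4×.

≈ 4 times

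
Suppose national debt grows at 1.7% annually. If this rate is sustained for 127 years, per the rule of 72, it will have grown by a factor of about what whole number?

Doubling time ≈ 72/1.7 = 42.35 years.
127/42.35 ≈ 3 doublings, so about 2^3 = 8×.

8 times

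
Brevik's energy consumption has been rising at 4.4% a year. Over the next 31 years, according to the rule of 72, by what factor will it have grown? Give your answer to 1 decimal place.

Doubles every ≈ 16.36 years (72/4.4).
31 years is 1.89 doublings; 2^1.89 ≈ 3.7×.

about 3.7 times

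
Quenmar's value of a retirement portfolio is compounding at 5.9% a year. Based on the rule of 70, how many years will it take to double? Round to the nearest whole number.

≈ 12 years

At 5.9%, doubling takes about 70/5.9 = 11.86 years.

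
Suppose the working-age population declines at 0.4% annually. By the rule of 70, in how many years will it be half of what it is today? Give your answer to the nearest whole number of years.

approximately 175 years

Falling at 0.4%, it halves about every 70/0.4 = 175.00 years.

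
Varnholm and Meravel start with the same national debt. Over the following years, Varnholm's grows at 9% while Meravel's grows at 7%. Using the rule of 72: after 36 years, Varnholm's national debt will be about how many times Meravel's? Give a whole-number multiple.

approximately 2 times

Only the 2-point difference matters.
72/2 ≈ 36.00 years per doubling of the ratio; 36 years gives 1.00 doublings, so ≈ 2×.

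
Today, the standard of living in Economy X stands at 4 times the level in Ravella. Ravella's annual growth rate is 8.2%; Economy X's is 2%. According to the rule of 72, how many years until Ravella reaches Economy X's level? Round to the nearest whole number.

The growth-rate gap is 8.2% − 2% = 6.2 percentage points.
So the ratio between them halves every 72/6.2 ≈ 11.61 years.
A 4 times gap closes after 2 halvings: 2 × 11.61 ≈ 23 years.

≈ 23 years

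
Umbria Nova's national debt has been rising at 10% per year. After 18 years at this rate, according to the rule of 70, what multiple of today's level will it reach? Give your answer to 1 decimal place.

Doubles every ≈ 7.00 years (70/10).
18 years is 2.57 doublings; 2^2.57 ≈ 5.9×.

roughly 5.9 times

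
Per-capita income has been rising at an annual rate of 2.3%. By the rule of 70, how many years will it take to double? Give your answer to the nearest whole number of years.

30 years

At 2.3%, doubling takes about 70/2.3 = 30.43 years.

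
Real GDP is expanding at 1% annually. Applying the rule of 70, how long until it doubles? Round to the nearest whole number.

At 1%, doubling takes about 70/1 = 70.00 years.

≈ 70 years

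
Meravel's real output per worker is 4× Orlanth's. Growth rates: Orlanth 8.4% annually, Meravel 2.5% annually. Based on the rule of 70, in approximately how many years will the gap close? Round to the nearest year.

approximately 24 years

What matters is the difference: 5.9 pp.
Rule of 70 on the gap: the ratio halves every 70/5.9 ≈ 11.86 years.
A 4× gap closes after 2 halvings: 2 × 11.86 ≈ 24 years.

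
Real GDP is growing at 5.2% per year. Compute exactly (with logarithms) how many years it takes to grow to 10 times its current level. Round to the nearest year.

t = ln(10) / ln(1 + 0.052) = 2.3026 / 0.050693 ≈ 45.42.
≈ 45 years.

45 years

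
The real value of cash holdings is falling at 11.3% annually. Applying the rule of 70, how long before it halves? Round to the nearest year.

around 6 years

The rule works in reverse for decay: 70/11.3 ≈ 6.19 years to halve.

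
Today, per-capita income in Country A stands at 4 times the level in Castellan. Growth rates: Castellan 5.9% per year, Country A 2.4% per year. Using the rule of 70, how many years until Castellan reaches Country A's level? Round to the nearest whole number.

roughly 40 years

Castellan gains on Country A at 5.9% − 2.4% = 3.5 points a year.
At that relative rate the gap halves every 70/3.5 ≈ 20.00 years.
A 4 times gap closes after 2 halvings: 2 × 20.00 ≈ 40 years.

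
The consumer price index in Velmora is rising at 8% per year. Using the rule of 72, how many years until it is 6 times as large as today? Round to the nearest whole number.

approximately 23 years

Doubling time ≈ 72/8 = 9.00 years.
6× is log₂ 6 ≈ 2.58 doublings, so ≈ 2.58 × 9.00 = 23 years.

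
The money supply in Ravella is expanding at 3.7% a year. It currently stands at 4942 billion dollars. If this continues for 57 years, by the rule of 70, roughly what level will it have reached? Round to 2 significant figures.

Doubling time ≈ 70/3.7 = 18.92 years.
57 years is 57/18.92 ≈ 3.01 doublings, a factor of 2^3.01 ≈ 8.06.
4942 × 8.06 ≈ 40000 billion dollars.

roughly 40000 billion dollars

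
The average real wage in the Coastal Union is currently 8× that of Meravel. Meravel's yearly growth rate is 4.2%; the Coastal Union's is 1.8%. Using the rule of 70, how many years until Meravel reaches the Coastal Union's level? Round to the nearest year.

≈ 88 years

The growth-rate gap is 4.2% − 1.8% = 2.4 percentage points.
So the ratio between them halves every 70/2.4 ≈ 29.17 years.
An 8× gap closes after 3 halvings: 3 × 29.17 ≈ 88 years.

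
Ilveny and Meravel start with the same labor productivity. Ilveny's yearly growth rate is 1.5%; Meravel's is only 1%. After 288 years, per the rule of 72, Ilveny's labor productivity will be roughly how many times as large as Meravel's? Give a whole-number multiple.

Only the 0.5-point difference matters.
72/0.5 ≈ 144.00 years per doubling of the ratio; 288 years gives 2.00 doublings, so ≈ 4×.

≈ 4 times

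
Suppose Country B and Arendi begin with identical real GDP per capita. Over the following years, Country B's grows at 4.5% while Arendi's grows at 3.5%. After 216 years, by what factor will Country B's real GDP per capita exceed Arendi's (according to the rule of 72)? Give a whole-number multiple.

Country B pulls ahead at 1 pp per year, so the ratio doubles every 72/1 ≈ 72.00 years.
In 216 years that's 3.00 doublings: 2^3.00 ≈ 8.

approximately 8 times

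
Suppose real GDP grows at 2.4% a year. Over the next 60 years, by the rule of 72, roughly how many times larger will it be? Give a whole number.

approximately 4 times

At 2.4% one doubling takes ≈ 30.00 years; 60 years is 2 of them, so ×4.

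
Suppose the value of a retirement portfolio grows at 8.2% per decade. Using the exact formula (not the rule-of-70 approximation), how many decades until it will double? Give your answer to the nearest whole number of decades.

t = ln(2) / ln(1 + 0.082) = 0.6931 / 0.078811 ≈ 8.79.
≈ 9 decades.

9 decades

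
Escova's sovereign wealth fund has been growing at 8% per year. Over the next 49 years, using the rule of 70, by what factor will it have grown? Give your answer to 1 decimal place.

Doubling time ≈ 70/8 = 8.75 years.
49 years / 8.75 ≈ 5.60 doublings → factor 2^5.60 ≈ 48.5.

approximately 48.5 times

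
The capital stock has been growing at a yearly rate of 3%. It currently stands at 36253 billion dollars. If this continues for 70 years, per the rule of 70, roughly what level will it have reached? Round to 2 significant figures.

Doubling time ≈ 70/3 = 23.33 years.
70 years is 70/23.33 ≈ 3.00 doublings, a factor of 2^3.00 ≈ 8.00.
36253 × 8.00 ≈ 290000 billion dollars.

≈ 290000 billion dollars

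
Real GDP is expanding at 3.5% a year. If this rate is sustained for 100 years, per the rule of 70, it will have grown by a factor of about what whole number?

70/3.5 ≈ 20.00 years per doubling.
100 years fits 5 doublings: 2^5 = 32.

≈ 32 times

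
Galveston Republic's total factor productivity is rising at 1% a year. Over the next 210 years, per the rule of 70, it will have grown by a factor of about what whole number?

70/1 ≈ 70.00 years per doubling.
210 years fits 3 doublings: 2^3 = 8.

roughly 8 times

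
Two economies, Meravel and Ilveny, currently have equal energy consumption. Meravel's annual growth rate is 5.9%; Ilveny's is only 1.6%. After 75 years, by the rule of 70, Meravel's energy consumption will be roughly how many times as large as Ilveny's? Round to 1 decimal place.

roughly 24.4 times

Meravel pulls ahead at 4.3 pp per year, so the ratio doubles every 70/4.3 ≈ 16.28 years.
In 75 years that's 4.61 doublings: 2^4.61 ≈ 24.4.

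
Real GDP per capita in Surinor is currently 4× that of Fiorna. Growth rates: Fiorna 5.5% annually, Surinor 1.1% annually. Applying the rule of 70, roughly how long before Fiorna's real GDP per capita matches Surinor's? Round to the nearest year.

about 32 years

What matters is the difference: 4.4 pp.
Rule of 70 on the gap: the ratio halves every 70/4.4 ≈ 15.91 years.
A 4× gap closes after 2 halvings: 2 × 15.91 ≈ 32 years.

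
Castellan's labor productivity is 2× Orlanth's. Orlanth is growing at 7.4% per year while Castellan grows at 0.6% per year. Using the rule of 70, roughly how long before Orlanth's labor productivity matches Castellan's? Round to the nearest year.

Orlanth gains on Castellan at 7.4% − 0.6% = 6.8 points a year.
At that relative rate the gap halves every 70/6.8 ≈ 10.29 years.
A 2× gap closes after 1 halving: 1 × 10.29 ≈ 10 years.

≈ 10 years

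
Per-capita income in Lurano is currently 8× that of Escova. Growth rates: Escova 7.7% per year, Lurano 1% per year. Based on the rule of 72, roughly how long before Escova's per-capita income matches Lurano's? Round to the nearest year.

The growth-rate gap is 7.7% − 1% = 6.7 percentage points.
So the ratio between them halves every 72/6.7 ≈ 10.75 years.
An 8× gap closes after 3 halvings: 3 × 10.75 ≈ 32 years.

about 32 years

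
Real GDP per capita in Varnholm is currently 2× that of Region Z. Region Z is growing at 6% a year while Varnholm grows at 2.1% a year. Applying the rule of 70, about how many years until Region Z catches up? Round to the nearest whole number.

approximately 18 years

What matters is the difference: 3.9 pp.
Rule of 70 on the gap: the ratio halves every 70/3.9 ≈ 17.95 years.
A 2× gap closes after 1 halving: 1 × 17.95 ≈ 18 years.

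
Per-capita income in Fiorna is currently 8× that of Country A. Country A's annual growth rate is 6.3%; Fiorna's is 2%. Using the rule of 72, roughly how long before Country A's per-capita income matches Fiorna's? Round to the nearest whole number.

What matters is the difference: 4.3 pp.
Rule of 72 on the gap: the ratio halves every 72/4.3 ≈ 16.74 years.
An 8× gap closes after 3 halvings: 3 × 16.74 ≈ 50 years.

50 years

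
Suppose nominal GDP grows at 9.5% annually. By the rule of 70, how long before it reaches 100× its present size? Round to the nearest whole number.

roughly 49 years

At 9.5% it doubles every 70/9.5 ≈ 7.37 years.
Reaching 100× takes log₂(100) ≈ 6.64 doublings.
6.64 × 7.37 ≈ 49 years.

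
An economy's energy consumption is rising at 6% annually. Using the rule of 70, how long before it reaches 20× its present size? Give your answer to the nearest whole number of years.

about 50 years

One doubling takes 70/6 = 11.67 years.
Reaching 20× takes log₂(20) ≈ 4.32 doublings.
4.32 × 11.67 ≈ 50 years.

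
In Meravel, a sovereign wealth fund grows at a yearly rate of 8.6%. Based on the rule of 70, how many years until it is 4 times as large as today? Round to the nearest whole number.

≈ 16 years

At 8.6% it doubles every 70/8.6 ≈ 8.14 years.
4× is 2 doublings, so 2 × 8.14 ≈ 16 years.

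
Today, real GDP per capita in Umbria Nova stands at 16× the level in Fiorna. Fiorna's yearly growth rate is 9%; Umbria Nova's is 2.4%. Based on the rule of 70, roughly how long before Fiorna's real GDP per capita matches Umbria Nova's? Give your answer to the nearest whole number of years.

≈ 42 years

What matters is the difference: 6.6 pp.
Rule of 70 on the gap: the ratio halves every 70/6.6 ≈ 10.61 years.
A 16× gap closes after 4 halvings: 4 × 10.61 ≈ 42 years.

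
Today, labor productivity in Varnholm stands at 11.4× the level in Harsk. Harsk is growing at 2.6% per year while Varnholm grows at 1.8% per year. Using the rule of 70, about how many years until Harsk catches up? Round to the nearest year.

Harsk gains on Varnholm at 2.6% − 1.8% = 0.8 points a year.
At that relative rate the gap halves every 70/0.8 ≈ 87.50 years.
An 11.4× gap takes log₂(11.4) ≈ 3.51 halvings to close: 3.51 × 87.50 ≈ 307 years.

roughly 307 years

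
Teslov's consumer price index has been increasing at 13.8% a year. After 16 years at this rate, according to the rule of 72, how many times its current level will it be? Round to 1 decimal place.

approximately 8.4 times

Doubling time ≈ 72/13.8 = 5.22 years.
16 years / 5.22 ≈ 3.07 doublings → factor 2^3.07 ≈ 8.4.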